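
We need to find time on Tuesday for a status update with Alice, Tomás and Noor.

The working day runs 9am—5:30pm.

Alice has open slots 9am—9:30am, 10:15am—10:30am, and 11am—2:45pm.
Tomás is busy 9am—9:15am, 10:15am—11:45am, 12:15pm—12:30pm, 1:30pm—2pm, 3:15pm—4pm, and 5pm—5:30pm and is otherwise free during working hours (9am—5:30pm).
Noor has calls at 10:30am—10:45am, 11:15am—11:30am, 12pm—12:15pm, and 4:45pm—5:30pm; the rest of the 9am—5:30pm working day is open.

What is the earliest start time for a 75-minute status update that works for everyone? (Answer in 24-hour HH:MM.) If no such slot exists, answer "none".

none

Tomás free within 09:00–17:30: 09:15–10:15, 11:45–12:15, 12:30–13:30, 14:00–15:15, 16:00–17:00.
Noor free within 09:00–17:30: 09:00–10:30, 10:45–11:15, 11:30–12:00, 12:15–16:45.
Alice ∩ Tomás: 09:15–09:30, 11:45–12:15, 12:30–13:30, 14:00–14:45.
Alice ∩ Tomás ∩ Noor: 09:15–09:30, 11:45–12:00, 12:30–13:30, 14:00–14:45.
Windows ≥ 75 min: (none).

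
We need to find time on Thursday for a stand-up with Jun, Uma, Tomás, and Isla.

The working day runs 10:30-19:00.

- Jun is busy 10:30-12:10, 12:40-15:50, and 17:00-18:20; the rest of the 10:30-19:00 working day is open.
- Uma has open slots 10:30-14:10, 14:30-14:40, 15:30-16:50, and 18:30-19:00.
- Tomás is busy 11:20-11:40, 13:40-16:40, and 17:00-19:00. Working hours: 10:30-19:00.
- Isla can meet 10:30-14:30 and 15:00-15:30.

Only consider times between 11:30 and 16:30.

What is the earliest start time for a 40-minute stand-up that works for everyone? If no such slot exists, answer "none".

Jun free within 10:30–19:00: 12:10–12:40, 15:50–17:00, 18:20–19:00.
Tomás free within 10:30–19:00: 10:30–11:20, 11:40–13:40, 16:40–17:00.
Jun ∩ Uma: 12:10–12:40, 15:50–16:50, 18:30–19:00.
Jun ∩ Uma ∩ Tomás: 12:10–12:40, 16:40–16:50.
Jun ∩ Uma ∩ Tomás ∩ Isla: 12:10–12:40.
Restricted to 11:30–16:30: 12:10–12:40.
Windows ≥ 40 min: (none).

none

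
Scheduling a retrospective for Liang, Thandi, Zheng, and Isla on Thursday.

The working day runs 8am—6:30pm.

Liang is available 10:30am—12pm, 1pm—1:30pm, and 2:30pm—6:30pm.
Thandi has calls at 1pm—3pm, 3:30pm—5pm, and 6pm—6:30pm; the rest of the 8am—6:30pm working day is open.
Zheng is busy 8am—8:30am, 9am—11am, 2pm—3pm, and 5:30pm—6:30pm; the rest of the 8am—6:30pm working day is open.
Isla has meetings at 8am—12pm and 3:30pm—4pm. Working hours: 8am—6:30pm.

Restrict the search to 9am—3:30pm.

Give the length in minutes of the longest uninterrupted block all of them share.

Thandi free within 08:00–18:30: 08:00–13:00, 15:00–15:30, 17:00–18:00.
Zheng free within 08:00–18:30: 08:30–09:00, 11:00–14:00, 15:00–17:30.
Isla free within 08:00–18:30: 12:00–15:30, 16:00–18:30.
Liang ∩ Thandi: 10:30–12:00, 15:00–15:30, 17:00–18:00.
Liang ∩ Thandi ∩ Zheng: 11:00–12:00, 15:00–15:30, 17:00–17:30.
Liang ∩ Thandi ∩ Zheng ∩ Isla: 15:00–15:30, 17:00–17:30.
Restricted to 09:00–15:30: 15:00–15:30.
Single common window of 30 minutes.

30 minutes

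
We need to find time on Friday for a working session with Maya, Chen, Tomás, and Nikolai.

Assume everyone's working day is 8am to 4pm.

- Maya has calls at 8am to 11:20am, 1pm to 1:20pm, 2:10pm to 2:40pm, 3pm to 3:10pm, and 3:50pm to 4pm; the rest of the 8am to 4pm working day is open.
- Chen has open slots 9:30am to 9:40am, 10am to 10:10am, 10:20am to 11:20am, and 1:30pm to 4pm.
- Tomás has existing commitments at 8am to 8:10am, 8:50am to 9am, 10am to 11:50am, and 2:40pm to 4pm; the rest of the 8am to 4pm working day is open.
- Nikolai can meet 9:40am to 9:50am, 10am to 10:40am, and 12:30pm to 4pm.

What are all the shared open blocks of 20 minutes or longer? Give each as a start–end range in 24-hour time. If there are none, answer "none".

13:30–14:10

Maya free within 08:00–16:00: 11:20–13:00, 13:20–14:10, 14:40–15:00, 15:10–15:50.
Tomás free within 08:00–16:00: 08:10–08:50, 09:00–10:00, 11:50–14:40.
Maya ∩ Chen: 13:30–14:10, 14:40–15:00, 15:10–15:50.
Maya ∩ Chen ∩ Tomás: 13:30–14:10.
Maya ∩ Chen ∩ Tomás ∩ Nikolai: 13:30–14:10.
Windows ≥ 20 min: 13:30–14:10.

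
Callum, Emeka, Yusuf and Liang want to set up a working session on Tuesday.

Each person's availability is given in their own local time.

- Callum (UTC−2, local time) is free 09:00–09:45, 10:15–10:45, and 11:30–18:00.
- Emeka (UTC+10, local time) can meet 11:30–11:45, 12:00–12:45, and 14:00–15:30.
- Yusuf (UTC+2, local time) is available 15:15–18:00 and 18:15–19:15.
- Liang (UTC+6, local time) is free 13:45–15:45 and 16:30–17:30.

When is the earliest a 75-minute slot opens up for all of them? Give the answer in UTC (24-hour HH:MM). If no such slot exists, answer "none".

Callum → UTC: 11:00–11:45, 12:15–12:45, 13:30–20:00.
Emeka → UTC: 01:30–01:45, 02:00–02:45, 04:00–05:30.
Yusuf → UTC: 13:15–16:00, 16:15–17:15.
Liang → UTC: 07:45–09:45, 10:30–11:30.
Callum ∩ Emeka: (none).
Callum ∩ Emeka ∩ Yusuf: (none).
Callum ∩ Emeka ∩ Yusuf ∩ Liang: (none).
Windows ≥ 75 min: (none).

none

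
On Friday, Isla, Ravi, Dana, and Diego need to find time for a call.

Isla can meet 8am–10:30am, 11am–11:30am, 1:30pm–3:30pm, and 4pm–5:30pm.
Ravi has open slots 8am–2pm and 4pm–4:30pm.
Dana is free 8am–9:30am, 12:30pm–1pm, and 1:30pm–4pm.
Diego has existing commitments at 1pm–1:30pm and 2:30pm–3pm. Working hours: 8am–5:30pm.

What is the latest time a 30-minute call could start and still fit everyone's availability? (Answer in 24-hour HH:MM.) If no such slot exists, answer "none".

13:30

Diego free within 08:00–17:30: 08:00–13:00, 13:30–14:30, 15:00–17:30.
Isla ∩ Ravi: 08:00–10:30, 11:00–11:30, 13:30–14:00, 16:00–16:30.
Isla ∩ Ravi ∩ Dana: 08:00–09:30, 13:30–14:00.
Isla ∩ Ravi ∩ Dana ∩ Diego: 08:00–09:30, 13:30–14:00.
Windows ≥ 30 min: 08:00–09:30, 13:30–14:00.
Latest start in the last window 13:30–14:00 is 14:00 − 30 min = 13:30.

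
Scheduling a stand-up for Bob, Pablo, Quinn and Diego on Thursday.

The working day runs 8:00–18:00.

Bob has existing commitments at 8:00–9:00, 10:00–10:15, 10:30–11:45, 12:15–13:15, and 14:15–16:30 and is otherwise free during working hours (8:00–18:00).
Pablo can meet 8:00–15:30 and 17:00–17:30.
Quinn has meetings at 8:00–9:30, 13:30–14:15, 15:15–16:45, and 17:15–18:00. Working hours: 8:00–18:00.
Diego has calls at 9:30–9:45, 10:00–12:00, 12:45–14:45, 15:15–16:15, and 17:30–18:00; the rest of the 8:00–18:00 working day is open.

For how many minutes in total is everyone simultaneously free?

45 minutes

Bob free within 08:00–18:00: 09:00–10:00, 10:15–10:30, 11:45–12:15, 13:15–14:15, 16:30–18:00.
Quinn free within 08:00–18:00: 09:30–13:30, 14:15–15:15, 16:45–17:15.
Diego free within 08:00–18:00: 08:00–09:30, 09:45–10:00, 12:00–12:45, 14:45–15:15, 16:15–17:30.
Bob ∩ Pablo: 09:00–10:00, 10:15–10:30, 11:45–12:15, 13:15–14:15, 17:00–17:30.
Bob ∩ Pablo ∩ Quinn: 09:30–10:00, 10:15–10:30, 11:45–12:15, 13:15–13:30, 17:00–17:15.
Bob ∩ Pablo ∩ Quinn ∩ Diego: 09:45–10:00, 12:00–12:15, 17:00–17:15.
Total common minutes: 15 + 15 + 15 = 45.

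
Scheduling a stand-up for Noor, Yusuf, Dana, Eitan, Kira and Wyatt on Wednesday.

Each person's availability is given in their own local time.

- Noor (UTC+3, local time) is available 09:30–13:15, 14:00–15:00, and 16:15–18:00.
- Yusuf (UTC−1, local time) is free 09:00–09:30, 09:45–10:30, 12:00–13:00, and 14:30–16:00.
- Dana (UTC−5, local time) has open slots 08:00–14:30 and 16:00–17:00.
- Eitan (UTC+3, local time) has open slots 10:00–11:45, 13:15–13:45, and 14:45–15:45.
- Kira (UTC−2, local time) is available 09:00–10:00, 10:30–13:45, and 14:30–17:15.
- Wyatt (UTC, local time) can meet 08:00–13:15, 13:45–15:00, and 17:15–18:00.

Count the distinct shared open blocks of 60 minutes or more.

0

Noor → UTC: 06:30–10:15, 11:00–12:00, 13:15–15:00.
Yusuf → UTC: 10:00–10:30, 10:45–11:30, 13:00–14:00, 15:30–17:00.
Dana → UTC: 13:00–19:30, 21:00–22:00.
Eitan → UTC: 07:00–08:45, 10:15–10:45, 11:45–12:45.
Kira → UTC: 11:00–12:00, 12:30–15:45, 16:30–19:15.
Wyatt → UTC: 08:00–13:15, 13:45–15:00, 17:15–18:00.
Noor ∩ Yusuf: 10:00–10:15, 11:00–11:30, 13:15–14:00.
Noor ∩ Yusuf ∩ Dana: 13:15–14:00.
Noor ∩ Yusuf ∩ Dana ∩ Eitan: (none).
Noor ∩ Yusuf ∩ Dana ∩ Eitan ∩ Kira: (none).
Noor ∩ Yusuf ∩ Dana ∩ Eitan ∩ Kira ∩ Wyatt: (none).
Windows ≥ 60 min: (none).
That's 0 windows.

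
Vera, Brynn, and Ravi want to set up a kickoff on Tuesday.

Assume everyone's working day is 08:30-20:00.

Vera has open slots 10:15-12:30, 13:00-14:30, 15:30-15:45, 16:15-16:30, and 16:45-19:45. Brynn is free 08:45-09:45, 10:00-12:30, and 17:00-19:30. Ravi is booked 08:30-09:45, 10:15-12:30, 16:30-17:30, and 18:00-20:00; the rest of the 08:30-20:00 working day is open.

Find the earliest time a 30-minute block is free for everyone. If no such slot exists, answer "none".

17:30

Ravi free within 08:30–20:00: 09:45–10:15, 12:30–16:30, 17:30–18:00.
Vera ∩ Brynn: 10:15–12:30, 17:00–19:30.
Vera ∩ Brynn ∩ Ravi: 17:30–18:00.
Windows ≥ 30 min: 17:30–18:00.
Earliest such window starts at 17:30.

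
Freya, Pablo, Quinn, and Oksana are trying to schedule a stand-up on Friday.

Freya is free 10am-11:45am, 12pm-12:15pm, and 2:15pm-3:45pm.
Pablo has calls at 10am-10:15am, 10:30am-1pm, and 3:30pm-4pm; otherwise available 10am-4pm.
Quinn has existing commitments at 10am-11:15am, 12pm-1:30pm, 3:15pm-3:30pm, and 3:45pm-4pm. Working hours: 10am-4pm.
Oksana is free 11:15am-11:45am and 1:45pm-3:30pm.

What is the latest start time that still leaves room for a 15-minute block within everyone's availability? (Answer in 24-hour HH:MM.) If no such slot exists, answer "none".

15:00

Pablo free within 10:00–16:00: 10:15–10:30, 13:00–15:30.
Quinn free within 10:00–16:00: 11:15–12:00, 13:30–15:15, 15:30–15:45.
Freya ∩ Pablo: 10:15–10:30, 14:15–15:30.
Freya ∩ Pablo ∩ Quinn: 14:15–15:15.
Freya ∩ Pablo ∩ Quinn ∩ Oksana: 14:15–15:15.
Windows ≥ 15 min: 14:15–15:15.
Latest start in the last window 14:15–15:15 is 15:15 − 15 min = 15:00.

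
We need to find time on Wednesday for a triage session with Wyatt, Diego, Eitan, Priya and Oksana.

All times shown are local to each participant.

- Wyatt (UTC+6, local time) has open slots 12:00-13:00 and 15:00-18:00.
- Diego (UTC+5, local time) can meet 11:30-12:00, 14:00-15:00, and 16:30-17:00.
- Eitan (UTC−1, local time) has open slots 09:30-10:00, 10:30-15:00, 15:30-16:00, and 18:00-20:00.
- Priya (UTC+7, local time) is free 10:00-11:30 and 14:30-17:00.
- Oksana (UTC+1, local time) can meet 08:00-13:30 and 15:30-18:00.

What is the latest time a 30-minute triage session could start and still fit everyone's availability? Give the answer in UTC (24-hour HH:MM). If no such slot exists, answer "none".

none

Wyatt → UTC: 06:00–07:00, 09:00–12:00.
Diego → UTC: 06:30–07:00, 09:00–10:00, 11:30–12:00.
Eitan → UTC: 10:30–11:00, 11:30–16:00, 16:30–17:00, 19:00–21:00.
Priya → UTC: 03:00–04:30, 07:30–10:00.
Oksana → UTC: 07:00–12:30, 14:30–17:00.
Wyatt ∩ Diego: 06:30–07:00, 09:00–10:00, 11:30–12:00.
Wyatt ∩ Diego ∩ Eitan: 11:30–12:00.
Wyatt ∩ Diego ∩ Eitan ∩ Priya: (none).
Wyatt ∩ Diego ∩ Eitan ∩ Priya ∩ Oksana: (none).
Windows ≥ 30 min: (none).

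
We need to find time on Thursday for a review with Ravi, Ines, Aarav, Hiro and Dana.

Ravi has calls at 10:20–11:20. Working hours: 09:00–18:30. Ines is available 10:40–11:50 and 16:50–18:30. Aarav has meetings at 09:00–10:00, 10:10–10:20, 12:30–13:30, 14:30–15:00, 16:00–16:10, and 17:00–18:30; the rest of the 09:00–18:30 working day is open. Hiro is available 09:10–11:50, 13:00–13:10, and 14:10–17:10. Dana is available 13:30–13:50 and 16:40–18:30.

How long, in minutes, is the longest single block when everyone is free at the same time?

10 minutes

Ravi free within 09:00–18:30: 09:00–10:20, 11:20–18:30.
Aarav free within 09:00–18:30: 10:00–10:10, 10:20–12:30, 13:30–14:30, 15:00–16:00, 16:10–17:00.
Ravi ∩ Ines: 11:20–11:50, 16:50–18:30.
Ravi ∩ Ines ∩ Aarav: 11:20–11:50, 16:50–17:00.
Ravi ∩ Ines ∩ Aarav ∩ Hiro: 11:20–11:50, 16:50–17:00.
Ravi ∩ Ines ∩ Aarav ∩ Hiro ∩ Dana: 16:50–17:00.
Single common window of 10 minutes.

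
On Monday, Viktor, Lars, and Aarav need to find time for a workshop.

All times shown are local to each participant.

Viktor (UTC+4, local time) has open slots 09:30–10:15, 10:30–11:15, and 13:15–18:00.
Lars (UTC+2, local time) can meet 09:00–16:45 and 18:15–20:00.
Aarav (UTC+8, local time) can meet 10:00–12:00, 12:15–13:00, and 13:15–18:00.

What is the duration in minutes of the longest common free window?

45 minutes

Viktor → UTC: 05:30–06:15, 06:30–07:15, 09:15–14:00.
Lars → UTC: 07:00–14:45, 16:15–18:00.
Aarav → UTC: 02:00–04:00, 04:15–05:00, 05:15–10:00.
Viktor ∩ Lars: 07:00–07:15, 09:15–14:00.
Viktor ∩ Lars ∩ Aarav: 07:00–07:15, 09:15–10:00.
Common window lengths: 15, 45 min; longest is 45.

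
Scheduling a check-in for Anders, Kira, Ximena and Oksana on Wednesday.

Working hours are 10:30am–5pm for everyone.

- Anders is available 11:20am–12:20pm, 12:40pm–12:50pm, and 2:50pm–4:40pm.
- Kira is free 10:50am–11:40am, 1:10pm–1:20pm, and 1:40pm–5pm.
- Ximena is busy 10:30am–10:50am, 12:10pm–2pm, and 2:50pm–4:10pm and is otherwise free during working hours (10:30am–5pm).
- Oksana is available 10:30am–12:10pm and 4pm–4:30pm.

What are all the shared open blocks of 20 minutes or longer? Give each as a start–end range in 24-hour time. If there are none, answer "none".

Ximena free within 10:30–17:00: 10:50–12:10, 14:00–14:50, 16:10–17:00.
Anders ∩ Kira: 11:20–11:40, 14:50–16:40.
Anders ∩ Kira ∩ Ximena: 11:20–11:40, 16:10–16:40.
Anders ∩ Kira ∩ Ximena ∩ Oksana: 11:20–11:40, 16:10–16:30.
Windows ≥ 20 min: 11:20–11:40, 16:10–16:30.

11:20–11:40, 16:10–16:30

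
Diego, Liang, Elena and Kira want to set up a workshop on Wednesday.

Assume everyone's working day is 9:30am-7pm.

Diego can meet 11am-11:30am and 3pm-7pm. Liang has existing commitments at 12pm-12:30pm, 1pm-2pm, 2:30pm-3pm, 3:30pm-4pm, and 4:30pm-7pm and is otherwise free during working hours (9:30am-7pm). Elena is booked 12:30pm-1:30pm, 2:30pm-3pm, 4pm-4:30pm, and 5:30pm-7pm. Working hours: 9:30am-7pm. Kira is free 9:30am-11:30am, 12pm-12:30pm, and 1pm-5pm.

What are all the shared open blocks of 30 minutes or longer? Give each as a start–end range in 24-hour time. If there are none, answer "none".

Liang free within 09:30–19:00: 09:30–12:00, 12:30–13:00, 14:00–14:30, 15:00–15:30, 16:00–16:30.
Elena free within 09:30–19:00: 09:30–12:30, 13:30–14:30, 15:00–16:00, 16:30–17:30.
Diego ∩ Liang: 11:00–11:30, 15:00–15:30, 16:00–16:30.
Diego ∩ Liang ∩ Elena: 11:00–11:30, 15:00–15:30.
Diego ∩ Liang ∩ Elena ∩ Kira: 11:00–11:30, 15:00–15:30.
Windows ≥ 30 min: 11:00–11:30, 15:00–15:30.

11:00–11:30, 15:00–15:30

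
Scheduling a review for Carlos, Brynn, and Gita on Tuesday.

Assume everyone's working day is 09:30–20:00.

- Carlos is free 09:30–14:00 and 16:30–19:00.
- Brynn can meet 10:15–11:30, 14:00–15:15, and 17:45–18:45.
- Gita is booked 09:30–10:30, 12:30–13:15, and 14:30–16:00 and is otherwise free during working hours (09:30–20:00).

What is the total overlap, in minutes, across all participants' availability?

Gita free within 09:30–20:00: 10:30–12:30, 13:15–14:30, 16:00–20:00.
Carlos ∩ Brynn: 10:15–11:30, 17:45–18:45.
Carlos ∩ Brynn ∩ Gita: 10:30–11:30, 17:45–18:45.
Total common minutes: 60 + 60 = 120.

120 minutes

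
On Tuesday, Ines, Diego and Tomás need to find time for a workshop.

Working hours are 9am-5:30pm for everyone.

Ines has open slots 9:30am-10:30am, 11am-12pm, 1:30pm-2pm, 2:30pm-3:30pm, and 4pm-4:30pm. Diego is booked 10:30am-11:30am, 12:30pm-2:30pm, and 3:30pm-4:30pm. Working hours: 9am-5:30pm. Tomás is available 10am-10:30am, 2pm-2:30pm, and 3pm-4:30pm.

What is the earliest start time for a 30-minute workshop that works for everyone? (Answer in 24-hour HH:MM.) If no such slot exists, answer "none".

10:00

Diego free within 09:00–17:30: 09:00–10:30, 11:30–12:30, 14:30–15:30, 16:30–17:30.
Ines ∩ Diego: 09:30–10:30, 11:30–12:00, 14:30–15:30.
Ines ∩ Diego ∩ Tomás: 10:00–10:30, 15:00–15:30.
Windows ≥ 30 min: 10:00–10:30, 15:00–15:30.
Earliest such window starts at 10:00.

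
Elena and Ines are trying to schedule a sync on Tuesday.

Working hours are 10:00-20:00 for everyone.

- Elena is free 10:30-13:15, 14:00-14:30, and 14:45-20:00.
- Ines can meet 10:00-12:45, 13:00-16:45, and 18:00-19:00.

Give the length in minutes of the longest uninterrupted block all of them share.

Elena ∩ Ines: 10:30–12:45, 13:00–13:15, 14:00–14:30, 14:45–16:45, 18:00–19:00.
Common window lengths: 135, 15, 30, 120, 60 min; longest is 135.

135 minutes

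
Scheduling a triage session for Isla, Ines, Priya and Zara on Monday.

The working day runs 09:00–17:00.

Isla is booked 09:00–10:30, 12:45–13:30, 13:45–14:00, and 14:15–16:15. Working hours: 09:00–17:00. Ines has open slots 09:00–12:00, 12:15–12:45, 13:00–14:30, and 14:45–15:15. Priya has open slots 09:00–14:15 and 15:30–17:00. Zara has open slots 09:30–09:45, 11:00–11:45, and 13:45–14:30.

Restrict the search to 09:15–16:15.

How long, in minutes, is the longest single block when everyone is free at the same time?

45 minutes

Isla free within 09:00–17:00: 10:30–12:45, 13:30–13:45, 14:00–14:15, 16:15–17:00.
Isla ∩ Ines: 10:30–12:00, 12:15–12:45, 13:30–13:45, 14:00–14:15.
Isla ∩ Ines ∩ Priya: 10:30–12:00, 12:15–12:45, 13:30–13:45, 14:00–14:15.
Isla ∩ Ines ∩ Priya ∩ Zara: 11:00–11:45, 14:00–14:15.
Restricted to 09:15–16:15: 11:00–11:45, 14:00–14:15.
Common window lengths: 45, 15 min; longest is 45.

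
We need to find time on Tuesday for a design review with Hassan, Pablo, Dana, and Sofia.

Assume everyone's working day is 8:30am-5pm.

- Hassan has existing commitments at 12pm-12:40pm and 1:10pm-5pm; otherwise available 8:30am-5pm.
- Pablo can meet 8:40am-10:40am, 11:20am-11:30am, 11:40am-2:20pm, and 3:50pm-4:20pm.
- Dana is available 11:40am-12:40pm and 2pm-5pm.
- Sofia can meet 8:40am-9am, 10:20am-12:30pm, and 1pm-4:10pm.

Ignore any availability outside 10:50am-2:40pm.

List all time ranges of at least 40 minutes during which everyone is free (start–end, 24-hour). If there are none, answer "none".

Hassan free within 08:30–17:00: 08:30–12:00, 12:40–13:10.
Hassan ∩ Pablo: 08:40–10:40, 11:20–11:30, 11:40–12:00, 12:40–13:10.
Hassan ∩ Pablo ∩ Dana: 11:40–12:00.
Hassan ∩ Pablo ∩ Dana ∩ Sofia: 11:40–12:00.
Restricted to 10:50–14:40: 11:40–12:00.
Windows ≥ 40 min: (none).

none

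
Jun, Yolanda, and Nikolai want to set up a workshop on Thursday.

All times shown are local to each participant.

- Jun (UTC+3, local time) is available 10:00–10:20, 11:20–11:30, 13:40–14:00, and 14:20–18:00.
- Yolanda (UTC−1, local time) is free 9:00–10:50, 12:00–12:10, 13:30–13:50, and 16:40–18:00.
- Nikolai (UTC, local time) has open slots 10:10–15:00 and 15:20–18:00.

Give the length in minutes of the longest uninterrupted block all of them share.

30 minutes

Jun → UTC: 07:00–07:20, 08:20–08:30, 10:40–11:00, 11:20–15:00.
Yolanda → UTC: 10:00–11:50, 13:00–13:10, 14:30–14:50, 17:40–19:00.
Nikolai → UTC: 10:10–15:00, 15:20–18:00.
Jun ∩ Yolanda: 10:40–11:00, 11:20–11:50, 13:00–13:10, 14:30–14:50.
Jun ∩ Yolanda ∩ Nikolai: 10:40–11:00, 11:20–11:50, 13:00–13:10, 14:30–14:50.
Common window lengths: 20, 30, 10, 20 min; longest is 30.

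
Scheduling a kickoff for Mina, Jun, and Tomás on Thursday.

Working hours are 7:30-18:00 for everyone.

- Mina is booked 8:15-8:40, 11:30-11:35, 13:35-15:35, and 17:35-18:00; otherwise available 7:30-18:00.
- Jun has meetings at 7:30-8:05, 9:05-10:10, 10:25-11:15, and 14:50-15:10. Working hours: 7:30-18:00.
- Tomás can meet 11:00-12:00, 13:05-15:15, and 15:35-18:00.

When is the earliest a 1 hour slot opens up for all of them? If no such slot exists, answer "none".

Mina free within 07:30–18:00: 07:30–08:15, 08:40–11:30, 11:35–13:35, 15:35–17:35.
Jun free within 07:30–18:00: 08:05–09:05, 10:10–10:25, 11:15–14:50, 15:10–18:00.
Mina ∩ Jun: 08:05–08:15, 08:40–09:05, 10:10–10:25, 11:15–11:30, 11:35–13:35, 15:35–17:35.
Mina ∩ Jun ∩ Tomás: 11:15–11:30, 11:35–12:00, 13:05–13:35, 15:35–17:35.
Windows ≥ 60 min: 15:35–17:35.
Earliest such window starts at 15:35.

15:35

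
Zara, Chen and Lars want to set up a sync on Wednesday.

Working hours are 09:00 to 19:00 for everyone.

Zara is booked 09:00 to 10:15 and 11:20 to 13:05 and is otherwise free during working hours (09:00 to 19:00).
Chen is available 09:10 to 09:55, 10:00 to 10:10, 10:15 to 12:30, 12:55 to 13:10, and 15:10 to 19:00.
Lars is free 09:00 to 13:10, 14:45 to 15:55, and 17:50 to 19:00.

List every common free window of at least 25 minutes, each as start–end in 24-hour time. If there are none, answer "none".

10:15–11:20, 15:10–15:55, 17:50–19:00

Zara free within 09:00–19:00: 10:15–11:20, 13:05–19:00.
Zara ∩ Chen: 10:15–11:20, 13:05–13:10, 15:10–19:00.
Zara ∩ Chen ∩ Lars: 10:15–11:20, 13:05–13:10, 15:10–15:55, 17:50–19:00.
Windows ≥ 25 min: 10:15–11:20, 15:10–15:55, 17:50–19:00.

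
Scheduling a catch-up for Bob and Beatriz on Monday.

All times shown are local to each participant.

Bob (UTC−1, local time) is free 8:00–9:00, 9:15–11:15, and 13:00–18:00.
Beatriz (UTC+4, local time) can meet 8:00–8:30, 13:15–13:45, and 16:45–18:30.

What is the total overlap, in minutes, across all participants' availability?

Bob → UTC: 09:00–10:00, 10:15–12:15, 14:00–19:00.
Beatriz → UTC: 04:00–04:30, 09:15–09:45, 12:45–14:30.
Bob ∩ Beatriz: 09:15–09:45, 14:00–14:30.
Total common minutes: 30 + 30 = 60.

60 minutes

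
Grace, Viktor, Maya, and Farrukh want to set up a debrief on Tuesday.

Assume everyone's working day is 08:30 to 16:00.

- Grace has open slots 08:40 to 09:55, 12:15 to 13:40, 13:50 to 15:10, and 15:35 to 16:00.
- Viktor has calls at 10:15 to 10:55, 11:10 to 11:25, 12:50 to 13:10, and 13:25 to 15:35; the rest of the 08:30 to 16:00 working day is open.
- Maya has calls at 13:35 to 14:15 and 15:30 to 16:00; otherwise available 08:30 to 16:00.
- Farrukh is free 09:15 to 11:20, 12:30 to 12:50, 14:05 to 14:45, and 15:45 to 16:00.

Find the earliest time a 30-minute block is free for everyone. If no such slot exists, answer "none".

09:15

Viktor free within 08:30–16:00: 08:30–10:15, 10:55–11:10, 11:25–12:50, 13:10–13:25, 15:35–16:00.
Maya free within 08:30–16:00: 08:30–13:35, 14:15–15:30.
Grace ∩ Viktor: 08:40–09:55, 12:15–12:50, 13:10–13:25, 15:35–16:00.
Grace ∩ Viktor ∩ Maya: 08:40–09:55, 12:15–12:50, 13:10–13:25.
Grace ∩ Viktor ∩ Maya ∩ Farrukh: 09:15–09:55, 12:30–12:50.
Windows ≥ 30 min: 09:15–09:55.
Earliest such window starts at 09:15.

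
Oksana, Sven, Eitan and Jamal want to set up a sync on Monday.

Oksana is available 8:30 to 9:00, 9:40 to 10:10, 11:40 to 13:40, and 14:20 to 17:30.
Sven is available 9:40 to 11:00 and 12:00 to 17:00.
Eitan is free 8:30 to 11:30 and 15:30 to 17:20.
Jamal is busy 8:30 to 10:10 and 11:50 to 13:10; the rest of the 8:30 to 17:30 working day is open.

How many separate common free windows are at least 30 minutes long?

Jamal free within 08:30–17:30: 10:10–11:50, 13:10–17:30.
Oksana ∩ Sven: 09:40–10:10, 12:00–13:40, 14:20–17:00.
Oksana ∩ Sven ∩ Eitan: 09:40–10:10, 15:30–17:00.
Oksana ∩ Sven ∩ Eitan ∩ Jamal: 15:30–17:00.
Windows ≥ 30 min: 15:30–17:00.
That's 1 window.

1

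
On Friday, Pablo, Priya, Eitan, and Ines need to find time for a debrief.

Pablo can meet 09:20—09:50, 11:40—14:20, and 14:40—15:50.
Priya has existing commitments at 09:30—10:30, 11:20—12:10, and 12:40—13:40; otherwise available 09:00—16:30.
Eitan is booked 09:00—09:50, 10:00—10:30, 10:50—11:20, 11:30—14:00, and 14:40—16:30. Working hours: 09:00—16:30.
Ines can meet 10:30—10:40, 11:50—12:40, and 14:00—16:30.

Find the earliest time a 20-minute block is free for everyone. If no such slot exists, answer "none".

14:00

Priya free within 09:00–16:30: 09:00–09:30, 10:30–11:20, 12:10–12:40, 13:40–16:30.
Eitan free within 09:00–16:30: 09:50–10:00, 10:30–10:50, 11:20–11:30, 14:00–14:40.
Pablo ∩ Priya: 09:20–09:30, 12:10–12:40, 13:40–14:20, 14:40–15:50.
Pablo ∩ Priya ∩ Eitan: 14:00–14:20.
Pablo ∩ Priya ∩ Eitan ∩ Ines: 14:00–14:20.
Windows ≥ 20 min: 14:00–14:20.
Earliest such window starts at 14:00.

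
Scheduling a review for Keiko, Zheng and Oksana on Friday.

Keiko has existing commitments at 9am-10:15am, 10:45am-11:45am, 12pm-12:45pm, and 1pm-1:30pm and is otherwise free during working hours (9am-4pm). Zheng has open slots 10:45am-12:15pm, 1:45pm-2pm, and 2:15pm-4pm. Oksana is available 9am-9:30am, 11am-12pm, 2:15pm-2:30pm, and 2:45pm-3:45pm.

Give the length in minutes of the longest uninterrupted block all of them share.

Keiko free within 09:00–16:00: 10:15–10:45, 11:45–12:00, 12:45–13:00, 13:30–16:00.
Keiko ∩ Zheng: 11:45–12:00, 13:45–14:00, 14:15–16:00.
Keiko ∩ Zheng ∩ Oksana: 11:45–12:00, 14:15–14:30, 14:45–15:45.
Common window lengths: 15, 15, 60 min; longest is 60.

60 minutes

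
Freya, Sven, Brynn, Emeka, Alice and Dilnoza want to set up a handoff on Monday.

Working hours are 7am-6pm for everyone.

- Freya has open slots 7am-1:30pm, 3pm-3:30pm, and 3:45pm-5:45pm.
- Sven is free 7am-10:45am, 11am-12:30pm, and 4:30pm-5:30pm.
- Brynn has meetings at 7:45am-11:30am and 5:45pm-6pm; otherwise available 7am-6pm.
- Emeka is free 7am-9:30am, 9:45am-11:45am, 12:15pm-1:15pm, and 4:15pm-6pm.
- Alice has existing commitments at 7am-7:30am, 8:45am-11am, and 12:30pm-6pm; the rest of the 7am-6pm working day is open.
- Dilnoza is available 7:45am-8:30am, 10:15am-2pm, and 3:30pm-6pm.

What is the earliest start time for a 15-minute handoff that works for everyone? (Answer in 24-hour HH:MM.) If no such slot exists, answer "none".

Brynn free within 07:00–18:00: 07:00–07:45, 11:30–17:45.
Alice free within 07:00–18:00: 07:30–08:45, 11:00–12:30.
Freya ∩ Sven: 07:00–10:45, 11:00–12:30, 16:30–17:30.
Freya ∩ Sven ∩ Brynn: 07:00–07:45, 11:30–12:30, 16:30–17:30.
Freya ∩ Sven ∩ Brynn ∩ Emeka: 07:00–07:45, 11:30–11:45, 12:15–12:30, 16:30–17:30.
Freya ∩ Sven ∩ Brynn ∩ Emeka ∩ Alice: 07:30–07:45, 11:30–11:45, 12:15–12:30.
Freya ∩ Sven ∩ Brynn ∩ Emeka ∩ Alice ∩ Dilnoza: 11:30–11:45, 12:15–12:30.
Windows ≥ 15 min: 11:30–11:45, 12:15–12:30.
Earliest such window starts at 11:30.

11:30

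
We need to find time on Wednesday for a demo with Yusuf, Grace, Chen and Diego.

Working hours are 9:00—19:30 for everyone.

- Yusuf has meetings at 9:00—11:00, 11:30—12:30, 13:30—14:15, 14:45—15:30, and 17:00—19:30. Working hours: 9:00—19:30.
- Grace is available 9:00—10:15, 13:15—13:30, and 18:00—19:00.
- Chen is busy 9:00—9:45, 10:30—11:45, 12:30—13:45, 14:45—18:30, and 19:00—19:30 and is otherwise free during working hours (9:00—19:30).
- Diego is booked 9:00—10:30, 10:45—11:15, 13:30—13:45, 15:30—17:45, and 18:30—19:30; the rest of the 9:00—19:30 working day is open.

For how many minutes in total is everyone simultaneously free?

0 minutes

Yusuf free within 09:00–19:30: 11:00–11:30, 12:30–13:30, 14:15–14:45, 15:30–17:00.
Chen free within 09:00–19:30: 09:45–10:30, 11:45–12:30, 13:45–14:45, 18:30–19:00.
Diego free within 09:00–19:30: 10:30–10:45, 11:15–13:30, 13:45–15:30, 17:45–18:30.
Yusuf ∩ Grace: 13:15–13:30.
Yusuf ∩ Grace ∩ Chen: (none).
Yusuf ∩ Grace ∩ Chen ∩ Diego: (none).
Total common minutes: 0.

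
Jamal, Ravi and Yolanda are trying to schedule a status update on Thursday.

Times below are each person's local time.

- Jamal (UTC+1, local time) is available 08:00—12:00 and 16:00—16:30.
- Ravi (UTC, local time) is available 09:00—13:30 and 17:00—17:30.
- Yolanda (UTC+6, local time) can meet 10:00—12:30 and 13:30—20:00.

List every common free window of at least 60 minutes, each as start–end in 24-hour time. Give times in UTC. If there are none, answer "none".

09:00–11:00

Jamal → UTC: 07:00–11:00, 15:00–15:30.
Ravi → UTC: 09:00–13:30, 17:00–17:30.
Yolanda → UTC: 04:00–06:30, 07:30–14:00.
Jamal ∩ Ravi: 09:00–11:00.
Jamal ∩ Ravi ∩ Yolanda: 09:00–11:00.
Windows ≥ 60 min: 09:00–11:00.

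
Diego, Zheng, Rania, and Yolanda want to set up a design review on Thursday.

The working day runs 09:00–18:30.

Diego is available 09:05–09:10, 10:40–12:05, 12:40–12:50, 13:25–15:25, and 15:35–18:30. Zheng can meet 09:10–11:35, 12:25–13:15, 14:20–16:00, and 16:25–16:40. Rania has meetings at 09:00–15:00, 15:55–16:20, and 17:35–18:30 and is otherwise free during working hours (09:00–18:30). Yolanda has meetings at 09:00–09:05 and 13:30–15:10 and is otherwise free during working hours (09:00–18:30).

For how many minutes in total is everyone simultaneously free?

50 minutes

Rania free within 09:00–18:30: 15:00–15:55, 16:20–17:35.
Yolanda free within 09:00–18:30: 09:05–13:30, 15:10–18:30.
Diego ∩ Zheng: 10:40–11:35, 12:40–12:50, 14:20–15:25, 15:35–16:00, 16:25–16:40.
Diego ∩ Zheng ∩ Rania: 15:00–15:25, 15:35–15:55, 16:25–16:40.
Diego ∩ Zheng ∩ Rania ∩ Yolanda: 15:10–15:25, 15:35–15:55, 16:25–16:40.
Total common minutes: 15 + 20 + 15 = 50.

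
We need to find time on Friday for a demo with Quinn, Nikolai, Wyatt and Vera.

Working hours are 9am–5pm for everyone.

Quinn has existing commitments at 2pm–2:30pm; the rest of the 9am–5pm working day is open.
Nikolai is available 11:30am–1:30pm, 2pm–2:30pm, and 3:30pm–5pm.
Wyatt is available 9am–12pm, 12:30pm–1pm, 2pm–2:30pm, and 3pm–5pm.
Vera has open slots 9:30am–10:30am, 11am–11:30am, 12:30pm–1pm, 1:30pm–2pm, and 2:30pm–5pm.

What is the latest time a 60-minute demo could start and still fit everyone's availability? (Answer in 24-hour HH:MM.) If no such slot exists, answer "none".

16:00

Quinn free within 09:00–17:00: 09:00–14:00, 14:30–17:00.
Quinn ∩ Nikolai: 11:30–13:30, 15:30–17:00.
Quinn ∩ Nikolai ∩ Wyatt: 11:30–12:00, 12:30–13:00, 15:30–17:00.
Quinn ∩ Nikolai ∩ Wyatt ∩ Vera: 12:30–13:00, 15:30–17:00.
Windows ≥ 60 min: 15:30–17:00.
Latest start in the last window 15:30–17:00 is 17:00 − 60 min = 16:00.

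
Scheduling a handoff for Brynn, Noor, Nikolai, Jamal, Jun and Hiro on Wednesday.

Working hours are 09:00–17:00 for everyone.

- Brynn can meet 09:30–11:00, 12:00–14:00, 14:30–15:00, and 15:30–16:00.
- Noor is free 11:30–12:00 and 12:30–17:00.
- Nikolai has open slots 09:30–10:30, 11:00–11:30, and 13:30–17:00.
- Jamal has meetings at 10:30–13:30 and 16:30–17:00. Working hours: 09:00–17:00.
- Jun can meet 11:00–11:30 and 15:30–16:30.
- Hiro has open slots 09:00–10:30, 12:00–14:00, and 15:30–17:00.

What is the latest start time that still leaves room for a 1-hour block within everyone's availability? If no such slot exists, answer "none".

none

Jamal free within 09:00–17:00: 09:00–10:30, 13:30–16:30.
Brynn ∩ Noor: 12:30–14:00, 14:30–15:00, 15:30–16:00.
Brynn ∩ Noor ∩ Nikolai: 13:30–14:00, 14:30–15:00, 15:30–16:00.
Brynn ∩ Noor ∩ Nikolai ∩ Jamal: 13:30–14:00, 14:30–15:00, 15:30–16:00.
Brynn ∩ Noor ∩ Nikolai ∩ Jamal ∩ Jun: 15:30–16:00.
Brynn ∩ Noor ∩ Nikolai ∩ Jamal ∩ Jun ∩ Hiro: 15:30–16:00.
Windows ≥ 60 min: (none).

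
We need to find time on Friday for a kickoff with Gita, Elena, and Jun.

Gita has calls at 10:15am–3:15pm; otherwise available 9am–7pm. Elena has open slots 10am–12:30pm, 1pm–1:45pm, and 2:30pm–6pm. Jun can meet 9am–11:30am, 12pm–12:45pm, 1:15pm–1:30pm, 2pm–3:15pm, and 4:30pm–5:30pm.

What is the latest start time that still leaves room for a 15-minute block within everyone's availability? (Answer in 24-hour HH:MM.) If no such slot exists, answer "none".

17:15

Gita free within 09:00–19:00: 09:00–10:15, 15:15–19:00.
Gita ∩ Elena: 10:00–10:15, 15:15–18:00.
Gita ∩ Elena ∩ Jun: 10:00–10:15, 16:30–17:30.
Windows ≥ 15 min: 10:00–10:15, 16:30–17:30.
Latest start in the last window 16:30–17:30 is 17:30 − 15 min = 17:15.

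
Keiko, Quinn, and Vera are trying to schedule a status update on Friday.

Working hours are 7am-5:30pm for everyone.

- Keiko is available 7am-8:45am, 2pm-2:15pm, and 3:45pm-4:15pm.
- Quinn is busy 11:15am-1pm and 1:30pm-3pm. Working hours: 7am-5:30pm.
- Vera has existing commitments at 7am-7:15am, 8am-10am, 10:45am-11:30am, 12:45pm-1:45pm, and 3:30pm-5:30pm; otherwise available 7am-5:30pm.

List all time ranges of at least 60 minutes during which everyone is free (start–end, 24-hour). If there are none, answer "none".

Quinn free within 07:00–17:30: 07:00–11:15, 13:00–13:30, 15:00–17:30.
Vera free within 07:00–17:30: 07:15–08:00, 10:00–10:45, 11:30–12:45, 13:45–15:30.
Keiko ∩ Quinn: 07:00–08:45, 15:45–16:15.
Keiko ∩ Quinn ∩ Vera: 07:15–08:00.
Windows ≥ 60 min: (none).

none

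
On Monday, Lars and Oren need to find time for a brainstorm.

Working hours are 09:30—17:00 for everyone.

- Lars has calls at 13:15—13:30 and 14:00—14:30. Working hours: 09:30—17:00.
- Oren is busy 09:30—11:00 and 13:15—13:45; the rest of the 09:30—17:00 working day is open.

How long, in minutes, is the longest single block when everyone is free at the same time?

Lars free within 09:30–17:00: 09:30–13:15, 13:30–14:00, 14:30–17:00.
Oren free within 09:30–17:00: 11:00–13:15, 13:45–17:00.
Lars ∩ Oren: 11:00–13:15, 13:45–14:00, 14:30–17:00.
Common window lengths: 135, 15, 150 min; longest is 150.

150 minutes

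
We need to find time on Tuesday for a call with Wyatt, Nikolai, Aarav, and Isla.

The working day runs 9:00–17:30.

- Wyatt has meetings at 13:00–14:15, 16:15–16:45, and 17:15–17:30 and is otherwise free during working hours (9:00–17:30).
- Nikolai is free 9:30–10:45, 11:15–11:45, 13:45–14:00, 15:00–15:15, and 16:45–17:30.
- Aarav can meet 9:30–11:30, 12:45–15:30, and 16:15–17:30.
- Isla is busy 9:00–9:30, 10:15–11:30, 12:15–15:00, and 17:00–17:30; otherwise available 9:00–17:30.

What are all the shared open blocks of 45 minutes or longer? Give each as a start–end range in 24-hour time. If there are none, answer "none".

09:30–10:15

Wyatt free within 09:00–17:30: 09:00–13:00, 14:15–16:15, 16:45–17:15.
Isla free within 09:00–17:30: 09:30–10:15, 11:30–12:15, 15:00–17:00.
Wyatt ∩ Nikolai: 09:30–10:45, 11:15–11:45, 15:00–15:15, 16:45–17:15.
Wyatt ∩ Nikolai ∩ Aarav: 09:30–10:45, 11:15–11:30, 15:00–15:15, 16:45–17:15.
Wyatt ∩ Nikolai ∩ Aarav ∩ Isla: 09:30–10:15, 15:00–15:15, 16:45–17:00.
Windows ≥ 45 min: 09:30–10:15.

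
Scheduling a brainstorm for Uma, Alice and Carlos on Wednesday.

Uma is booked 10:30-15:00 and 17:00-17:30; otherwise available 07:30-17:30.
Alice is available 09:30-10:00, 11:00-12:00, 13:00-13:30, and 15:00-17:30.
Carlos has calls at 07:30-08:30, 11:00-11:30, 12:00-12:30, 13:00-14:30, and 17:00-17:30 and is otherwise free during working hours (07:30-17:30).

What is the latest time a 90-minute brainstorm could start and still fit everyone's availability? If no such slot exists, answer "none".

15:30

Uma free within 07:30–17:30: 07:30–10:30, 15:00–17:00.
Carlos free within 07:30–17:30: 08:30–11:00, 11:30–12:00, 12:30–13:00, 14:30–17:00.
Uma ∩ Alice: 09:30–10:00, 15:00–17:00.
Uma ∩ Alice ∩ Carlos: 09:30–10:00, 15:00–17:00.
Windows ≥ 90 min: 15:00–17:00.
Latest start in the last window 15:00–17:00 is 17:00 − 90 min = 15:30.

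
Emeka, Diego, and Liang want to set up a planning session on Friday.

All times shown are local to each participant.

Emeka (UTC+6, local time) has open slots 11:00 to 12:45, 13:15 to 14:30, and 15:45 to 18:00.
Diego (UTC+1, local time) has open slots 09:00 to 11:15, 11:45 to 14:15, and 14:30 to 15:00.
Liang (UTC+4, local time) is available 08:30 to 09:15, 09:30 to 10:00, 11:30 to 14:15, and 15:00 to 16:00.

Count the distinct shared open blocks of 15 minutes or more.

3

Emeka → UTC: 05:00–06:45, 07:15–08:30, 09:45–12:00.
Diego → UTC: 08:00–10:15, 10:45–13:15, 13:30–14:00.
Liang → UTC: 04:30–05:15, 05:30–06:00, 07:30–10:15, 11:00–12:00.
Emeka ∩ Diego: 08:00–08:30, 09:45–10:15, 10:45–12:00.
Emeka ∩ Diego ∩ Liang: 08:00–08:30, 09:45–10:15, 11:00–12:00.
Windows ≥ 15 min: 08:00–08:30, 09:45–10:15, 11:00–12:00.
That's 3 windows.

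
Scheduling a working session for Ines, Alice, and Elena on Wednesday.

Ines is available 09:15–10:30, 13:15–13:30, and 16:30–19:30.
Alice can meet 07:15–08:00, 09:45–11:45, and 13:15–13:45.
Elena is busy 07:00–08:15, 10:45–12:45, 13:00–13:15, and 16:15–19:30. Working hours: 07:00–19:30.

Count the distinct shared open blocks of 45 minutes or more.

Elena free within 07:00–19:30: 08:15–10:45, 12:45–13:00, 13:15–16:15.
Ines ∩ Alice: 09:45–10:30, 13:15–13:30.
Ines ∩ Alice ∩ Elena: 09:45–10:30, 13:15–13:30.
Windows ≥ 45 min: 09:45–10:30.
That's 1 window.

1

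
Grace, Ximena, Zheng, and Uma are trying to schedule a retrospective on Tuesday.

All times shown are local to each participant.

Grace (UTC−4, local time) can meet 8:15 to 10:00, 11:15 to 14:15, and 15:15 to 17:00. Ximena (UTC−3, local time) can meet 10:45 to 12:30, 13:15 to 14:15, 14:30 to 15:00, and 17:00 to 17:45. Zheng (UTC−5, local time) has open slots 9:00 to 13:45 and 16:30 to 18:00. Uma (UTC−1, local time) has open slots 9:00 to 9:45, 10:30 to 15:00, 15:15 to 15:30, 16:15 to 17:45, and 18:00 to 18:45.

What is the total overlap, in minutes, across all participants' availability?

60 minutes

Grace → UTC: 12:15–14:00, 15:15–18:15, 19:15–21:00.
Ximena → UTC: 13:45–15:30, 16:15–17:15, 17:30–18:00, 20:00–20:45.
Zheng → UTC: 14:00–18:45, 21:30–23:00.
Uma → UTC: 10:00–10:45, 11:30–16:00, 16:15–16:30, 17:15–18:45, 19:00–19:45.
Grace ∩ Ximena: 13:45–14:00, 15:15–15:30, 16:15–17:15, 17:30–18:00, 20:00–20:45.
Grace ∩ Ximena ∩ Zheng: 15:15–15:30, 16:15–17:15, 17:30–18:00.
Grace ∩ Ximena ∩ Zheng ∩ Uma: 15:15–15:30, 16:15–16:30, 17:30–18:00.
Total common minutes: 15 + 15 + 30 = 60.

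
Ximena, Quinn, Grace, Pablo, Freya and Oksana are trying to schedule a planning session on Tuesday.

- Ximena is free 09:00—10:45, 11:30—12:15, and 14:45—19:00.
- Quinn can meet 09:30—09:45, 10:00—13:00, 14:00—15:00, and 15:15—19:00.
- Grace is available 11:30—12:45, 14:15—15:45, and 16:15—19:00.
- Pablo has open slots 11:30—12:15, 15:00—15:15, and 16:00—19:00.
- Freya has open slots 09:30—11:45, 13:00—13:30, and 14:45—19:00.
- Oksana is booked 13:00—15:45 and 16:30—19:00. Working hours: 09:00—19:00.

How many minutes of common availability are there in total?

Oksana free within 09:00–19:00: 09:00–13:00, 15:45–16:30.
Ximena ∩ Quinn: 09:30–09:45, 10:00–10:45, 11:30–12:15, 14:45–15:00, 15:15–19:00.
Ximena ∩ Quinn ∩ Grace: 11:30–12:15, 14:45–15:00, 15:15–15:45, 16:15–19:00.
Ximena ∩ Quinn ∩ Grace ∩ Pablo: 11:30–12:15, 16:15–19:00.
Ximena ∩ Quinn ∩ Grace ∩ Pablo ∩ Freya: 11:30–11:45, 16:15–19:00.
Ximena ∩ Quinn ∩ Grace ∩ Pablo ∩ Freya ∩ Oksana: 11:30–11:45, 16:15–16:30.
Total common minutes: 15 + 15 = 30.

30 minutes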